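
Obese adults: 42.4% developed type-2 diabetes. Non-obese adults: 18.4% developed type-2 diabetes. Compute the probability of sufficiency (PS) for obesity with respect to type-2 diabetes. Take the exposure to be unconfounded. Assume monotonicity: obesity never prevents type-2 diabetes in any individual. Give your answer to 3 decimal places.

PS ≈ 0.294

p₁ = 0.424, p₀ = 0.184.
Under exogeneity and monotonicity, PS = (p₁ − p₀) / (1 − p₀).
PS = (0.424 − 0.184) / (1 − 0.184) = 0.24 / 0.816 ≈ 0.2941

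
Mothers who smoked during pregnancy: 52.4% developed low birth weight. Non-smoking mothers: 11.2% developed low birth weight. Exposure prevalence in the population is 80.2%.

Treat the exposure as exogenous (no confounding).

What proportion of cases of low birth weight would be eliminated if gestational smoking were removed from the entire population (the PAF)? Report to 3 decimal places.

p₁ = 0.524, p₀ = 0.112.
Overall risk P(Y=1) = π·p₁ + (1−π)·p₀ = 0.802×0.524 + 0.198×0.112 = 0.44242.
Under exogeneity, PAF = [P(Y=1) − p₀] / P(Y=1).
PAF = (0.44242 − 0.112) / 0.44242 ≈ 0.7468

PAF ≈ 0.747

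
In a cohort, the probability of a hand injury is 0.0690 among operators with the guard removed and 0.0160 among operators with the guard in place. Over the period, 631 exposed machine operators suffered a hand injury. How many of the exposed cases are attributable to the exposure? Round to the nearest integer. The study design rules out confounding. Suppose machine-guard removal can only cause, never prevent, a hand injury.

about 485 cases

Let p₁ = 0.069, p₀ = 0.016.
PN = (p₁ − p₀)/p₁ = (0.069 − 0.016) / 0.069 ≈ 0.76812.
Attributable cases ≈ PN × (exposed cases) = 0.76812 × 631 ≈ 484.68.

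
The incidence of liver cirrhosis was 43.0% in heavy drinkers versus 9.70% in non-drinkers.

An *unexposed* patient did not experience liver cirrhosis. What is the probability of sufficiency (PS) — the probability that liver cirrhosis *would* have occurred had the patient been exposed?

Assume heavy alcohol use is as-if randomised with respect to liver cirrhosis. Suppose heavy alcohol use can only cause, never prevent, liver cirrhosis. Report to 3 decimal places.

PS ≈ 0.369

p₁ = 0.43, p₀ = 0.097.
Under exogeneity and monotonicity, PS = (p₁ − p₀) / (1 − p₀).
PS = (0.43 − 0.097) / (1 − 0.097) = 0.333 / 0.903 ≈ 0.3688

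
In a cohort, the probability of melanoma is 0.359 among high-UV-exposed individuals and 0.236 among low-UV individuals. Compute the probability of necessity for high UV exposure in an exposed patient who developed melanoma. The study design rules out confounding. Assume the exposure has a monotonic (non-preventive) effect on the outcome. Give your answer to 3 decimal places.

Let p₁ = 0.359, p₀ = 0.236.
Under exogeneity and monotonicity, PN = (p₁ − p₀) / p₁.
PN = (0.359 − 0.236) / 0.359 = 0.123 / 0.359 ≈ 0.3426

PN ≈ 0.343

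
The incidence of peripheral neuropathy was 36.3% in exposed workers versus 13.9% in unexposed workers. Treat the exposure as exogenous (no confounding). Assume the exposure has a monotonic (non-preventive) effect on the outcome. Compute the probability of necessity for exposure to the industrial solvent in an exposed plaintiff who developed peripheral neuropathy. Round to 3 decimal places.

p₁ = 0.363, p₀ = 0.139.
Under exogeneity and monotonicity, PN = (p₁ − p₀) / p₁.
PN = (0.363 − 0.139) / 0.363 = 0.224 / 0.363 ≈ 0.6171

PN ≈ 0.617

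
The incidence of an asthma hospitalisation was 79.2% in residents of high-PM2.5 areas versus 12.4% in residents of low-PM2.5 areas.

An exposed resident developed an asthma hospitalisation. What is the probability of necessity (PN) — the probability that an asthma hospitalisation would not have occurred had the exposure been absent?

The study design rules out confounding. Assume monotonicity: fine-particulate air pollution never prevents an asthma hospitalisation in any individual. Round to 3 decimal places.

p₁ = 0.792, p₀ = 0.124.
Under exogeneity and monotonicity, PN = (p₁ − p₀) / p₁.
PN = (0.792 − 0.124) / 0.792 = 0.668 / 0.792 ≈ 0.8434

PN ≈ 0.843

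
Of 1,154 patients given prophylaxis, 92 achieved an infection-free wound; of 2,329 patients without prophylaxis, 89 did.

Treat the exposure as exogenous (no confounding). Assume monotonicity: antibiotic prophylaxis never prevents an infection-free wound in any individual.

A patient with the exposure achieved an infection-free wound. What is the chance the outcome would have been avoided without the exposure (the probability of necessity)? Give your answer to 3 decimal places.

PN ≈ 0.521

p₁ = P(outcome | exposed) = 92/1154 = 0.079723
p₀ = P(outcome | unexposed) = 89/2329 = 0.038214
Under exogeneity and monotonicity, PN = (p₁ − p₀) / p₁.
PN = (0.079723 − 0.038214) / 0.079723 = 0.041509 / 0.079723 ≈ 0.5207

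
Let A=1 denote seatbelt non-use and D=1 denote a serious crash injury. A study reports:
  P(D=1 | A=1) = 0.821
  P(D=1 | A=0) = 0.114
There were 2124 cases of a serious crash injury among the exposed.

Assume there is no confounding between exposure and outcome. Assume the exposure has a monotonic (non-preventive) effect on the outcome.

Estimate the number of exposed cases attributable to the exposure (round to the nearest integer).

Let p₁ = 0.821, p₀ = 0.114.
PN = (p₁ − p₀)/p₁ = (0.821 − 0.114) / 0.821 ≈ 0.86114.
Attributable cases ≈ PN × (exposed cases) = 0.86114 × 2124 ≈ 1829.07.

about 1829 cases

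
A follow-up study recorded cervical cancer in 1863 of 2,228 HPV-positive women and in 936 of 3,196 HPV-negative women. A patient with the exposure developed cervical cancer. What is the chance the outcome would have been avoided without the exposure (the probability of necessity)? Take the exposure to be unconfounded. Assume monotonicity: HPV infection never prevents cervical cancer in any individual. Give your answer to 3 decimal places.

PN ≈ 0.650

p₁ = P(outcome | exposed) = 1863/2228 = 0.83618
p₀ = P(outcome | unexposed) = 936/3196 = 0.29287
Under exogeneity and monotonicity, PN = (p₁ − p₀) / p₁.
PN = (0.83618 − 0.29287) / 0.83618 = 0.54331 / 0.83618 ≈ 0.6498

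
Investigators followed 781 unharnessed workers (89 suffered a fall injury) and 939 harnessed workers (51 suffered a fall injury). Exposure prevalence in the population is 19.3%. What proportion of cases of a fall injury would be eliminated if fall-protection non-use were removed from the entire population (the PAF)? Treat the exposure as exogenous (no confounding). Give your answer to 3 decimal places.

PAF ≈ 0.175

p₁ = P(outcome | exposed) = 89/781 = 0.11396
p₀ = P(outcome | unexposed) = 51/939 = 0.054313
Overall risk P(Y=1) = π·p₁ + (1−π)·p₀ = 0.193×0.11396 + 0.807×0.054313 = 0.065824.
Under exogeneity, PAF = [P(Y=1) − p₀] / P(Y=1).
PAF = (0.065824 − 0.054313) / 0.065824 ≈ 0.1749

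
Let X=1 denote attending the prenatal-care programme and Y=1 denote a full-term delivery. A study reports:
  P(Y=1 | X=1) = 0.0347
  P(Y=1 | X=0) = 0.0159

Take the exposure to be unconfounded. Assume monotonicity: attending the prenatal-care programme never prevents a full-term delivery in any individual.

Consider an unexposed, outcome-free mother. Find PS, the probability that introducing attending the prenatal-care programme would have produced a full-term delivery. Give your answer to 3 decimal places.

PS ≈ 0.019

Let p₁ = 0.0347, p₀ = 0.0159.
Under exogeneity and monotonicity, PS = (p₁ − p₀) / (1 − p₀).
PS = (0.0347 − 0.0159) / (1 − 0.0159) = 0.0188 / 0.9841 ≈ 0.0191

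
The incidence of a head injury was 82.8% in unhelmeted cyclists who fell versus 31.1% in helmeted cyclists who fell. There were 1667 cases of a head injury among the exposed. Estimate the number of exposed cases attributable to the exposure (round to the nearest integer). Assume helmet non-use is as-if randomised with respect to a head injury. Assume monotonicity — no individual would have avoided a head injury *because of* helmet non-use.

p₁ = 0.828, p₀ = 0.311.
PN = (p₁ − p₀)/p₁ = (0.828 − 0.311) / 0.828 ≈ 0.62440.
Attributable cases ≈ PN × (exposed cases) = 0.62440 × 1667 ≈ 1040.87.

about 1041 cases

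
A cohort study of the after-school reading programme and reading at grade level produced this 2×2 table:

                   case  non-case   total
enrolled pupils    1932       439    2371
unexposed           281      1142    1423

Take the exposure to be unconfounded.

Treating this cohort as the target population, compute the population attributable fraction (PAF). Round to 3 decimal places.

p₁ = P(outcome | exposed) = 1932/2371 = 0.81485
p₀ = P(outcome | unexposed) = 281/1423 = 0.19747
Exposure prevalence π = 2371/3794 = 0.62493; overall risk P(Y=1) = 0.58329.
Under exogeneity, PAF = [P(Y=1) − p₀]/P(Y=1).
PAF = (0.58329 − 0.19747) / 0.58329 ≈ 0.6615

PAF ≈ 0.661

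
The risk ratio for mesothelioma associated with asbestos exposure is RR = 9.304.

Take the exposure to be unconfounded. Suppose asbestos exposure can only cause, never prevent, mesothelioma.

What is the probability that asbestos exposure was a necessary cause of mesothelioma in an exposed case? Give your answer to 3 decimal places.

Under exogeneity and monotonicity, PN = (RR − 1) / RR = 1 − 1/RR.
PN = (9.304 − 1) / 9.304 = 8.304 / 9.304 ≈ 0.8925

PN ≈ 0.893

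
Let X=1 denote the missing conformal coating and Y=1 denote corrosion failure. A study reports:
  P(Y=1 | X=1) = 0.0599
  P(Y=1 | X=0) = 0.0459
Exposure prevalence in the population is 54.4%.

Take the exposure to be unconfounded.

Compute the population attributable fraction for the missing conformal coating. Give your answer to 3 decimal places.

Let p₁ = 0.0599, p₀ = 0.0459.
Overall risk P(Y=1) = π·p₁ + (1−π)·p₀ = 0.544×0.0599 + 0.456×0.0459 = 0.053516.
Under exogeneity, PAF = [P(Y=1) − p₀] / P(Y=1).
PAF = (0.053516 − 0.0459) / 0.053516 ≈ 0.1423

PAF ≈ 0.142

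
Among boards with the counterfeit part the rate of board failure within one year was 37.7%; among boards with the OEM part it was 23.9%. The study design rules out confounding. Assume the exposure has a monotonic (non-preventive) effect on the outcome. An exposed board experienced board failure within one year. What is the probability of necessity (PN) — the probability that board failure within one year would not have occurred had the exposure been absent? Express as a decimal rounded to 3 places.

PN ≈ 0.366

p₁ = 0.377, p₀ = 0.239.
Under exogeneity and monotonicity, PN = (p₁ − p₀) / p₁.
PN = (0.377 − 0.239) / 0.377 = 0.138 / 0.377 ≈ 0.3660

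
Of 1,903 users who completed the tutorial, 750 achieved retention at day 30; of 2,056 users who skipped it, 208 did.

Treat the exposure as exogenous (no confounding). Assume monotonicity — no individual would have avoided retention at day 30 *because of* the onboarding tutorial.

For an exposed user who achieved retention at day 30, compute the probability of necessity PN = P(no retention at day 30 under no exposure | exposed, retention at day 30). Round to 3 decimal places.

p₁ = P(outcome | exposed) = 750/1903 = 0.39411
p₀ = P(outcome | unexposed) = 208/2056 = 0.10117
Under exogeneity and monotonicity, PN = (p₁ − p₀) / p₁.
PN = (0.39411 − 0.10117) / 0.39411 = 0.29295 / 0.39411 ≈ 0.7433

PN ≈ 0.743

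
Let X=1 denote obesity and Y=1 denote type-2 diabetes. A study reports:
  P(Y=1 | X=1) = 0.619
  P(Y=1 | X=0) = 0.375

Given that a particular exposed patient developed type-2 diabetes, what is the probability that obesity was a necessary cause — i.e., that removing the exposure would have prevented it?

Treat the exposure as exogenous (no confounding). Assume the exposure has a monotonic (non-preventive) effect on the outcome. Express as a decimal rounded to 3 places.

PN ≈ 0.394

Let p₁ = 0.619, p₀ = 0.375.
Under exogeneity and monotonicity, PN = (p₁ − p₀) / p₁.
PN = (0.619 − 0.375) / 0.619 = 0.244 / 0.619 ≈ 0.3942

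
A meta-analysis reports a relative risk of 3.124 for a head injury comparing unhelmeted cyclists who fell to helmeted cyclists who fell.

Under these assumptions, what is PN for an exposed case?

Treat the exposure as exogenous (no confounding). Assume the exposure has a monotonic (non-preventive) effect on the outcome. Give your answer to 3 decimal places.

PN ≈ 0.680

Under exogeneity and monotonicity, PN = (RR − 1) / RR = 1 − 1/RR.
PN = (3.124 − 1) / 3.124 = 2.124 / 3.124 ≈ 0.6799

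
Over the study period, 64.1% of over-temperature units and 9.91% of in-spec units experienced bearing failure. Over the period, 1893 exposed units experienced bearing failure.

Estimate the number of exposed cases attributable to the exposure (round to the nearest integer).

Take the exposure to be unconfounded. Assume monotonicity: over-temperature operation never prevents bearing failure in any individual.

p₁ = 0.641, p₀ = 0.0991.
PN = (p₁ − p₀)/p₁ = (0.641 − 0.0991) / 0.641 ≈ 0.84540.
Attributable cases ≈ PN × (exposed cases) = 0.84540 × 1893 ≈ 1600.34.

about 1600 cases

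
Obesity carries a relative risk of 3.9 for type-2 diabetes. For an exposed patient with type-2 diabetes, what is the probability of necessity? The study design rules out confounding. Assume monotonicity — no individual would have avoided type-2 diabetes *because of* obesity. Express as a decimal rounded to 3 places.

Under exogeneity and monotonicity, PN = (RR − 1) / RR = 1 − 1/RR.
PN = (3.9 − 1) / 3.9 = 2.9 / 3.9 ≈ 0.7436

PN ≈ 0.744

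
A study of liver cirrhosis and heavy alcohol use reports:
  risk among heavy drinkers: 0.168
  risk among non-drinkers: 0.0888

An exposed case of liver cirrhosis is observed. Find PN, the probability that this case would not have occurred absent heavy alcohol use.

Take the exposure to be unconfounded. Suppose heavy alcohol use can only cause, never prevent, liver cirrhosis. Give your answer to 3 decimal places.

PN ≈ 0.471

Let p₁ = 0.168, p₀ = 0.0888.
Under exogeneity and monotonicity, PN = (p₁ − p₀) / p₁.
PN = (0.168 − 0.0888) / 0.168 = 0.0792 / 0.168 ≈ 0.4714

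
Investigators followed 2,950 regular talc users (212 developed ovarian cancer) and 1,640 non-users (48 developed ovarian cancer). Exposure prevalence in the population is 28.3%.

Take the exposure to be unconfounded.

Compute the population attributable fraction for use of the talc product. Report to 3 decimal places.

PAF ≈ 0.292

p₁ = P(outcome | exposed) = 212/2950 = 0.071864
p₀ = P(outcome | unexposed) = 48/1640 = 0.029268
Overall risk P(Y=1) = π·p₁ + (1−π)·p₀ = 0.283×0.071864 + 0.717×0.029268 = 0.041323.
Under exogeneity, PAF = [P(Y=1) − p₀] / P(Y=1).
PAF = (0.041323 − 0.029268) / 0.041323 ≈ 0.2917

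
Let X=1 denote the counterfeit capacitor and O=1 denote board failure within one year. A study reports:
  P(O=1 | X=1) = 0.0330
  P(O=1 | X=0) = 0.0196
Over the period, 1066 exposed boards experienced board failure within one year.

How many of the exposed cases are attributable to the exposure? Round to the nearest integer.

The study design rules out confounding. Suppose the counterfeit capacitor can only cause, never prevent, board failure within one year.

about 433 cases

Let p₁ = 0.033, p₀ = 0.0196.
PN = (p₁ − p₀)/p₁ = (0.033 − 0.0196) / 0.033 ≈ 0.40606.
Attributable cases ≈ PN × (exposed cases) = 0.40606 × 1066 ≈ 432.86.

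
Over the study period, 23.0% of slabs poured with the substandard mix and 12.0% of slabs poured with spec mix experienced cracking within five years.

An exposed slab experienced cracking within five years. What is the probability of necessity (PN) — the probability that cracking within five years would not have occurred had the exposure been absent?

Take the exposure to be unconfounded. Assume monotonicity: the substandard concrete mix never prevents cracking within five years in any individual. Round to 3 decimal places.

PN ≈ 0.478

p₁ = 0.23, p₀ = 0.12.
Under exogeneity and monotonicity, PN = (p₁ − p₀) / p₁.
PN = (0.23 − 0.12) / 0.23 = 0.11 / 0.23 ≈ 0.4783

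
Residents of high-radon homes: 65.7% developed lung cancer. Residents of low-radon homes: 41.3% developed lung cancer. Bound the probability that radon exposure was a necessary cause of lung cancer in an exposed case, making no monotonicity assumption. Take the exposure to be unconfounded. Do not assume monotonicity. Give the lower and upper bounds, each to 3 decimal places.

p₁ = 0.657, p₀ = 0.413.
Under exogeneity alone the bounds on PN are max{0,(p₁−p₀)/p₁} ≤ PN ≤ min{1,(1−p₀)/p₁}.
  lower = (p₁ − p₀)/p₁ = 0.244 / 0.657 ≈ 0.3714
  upper = min{1, (1 − p₀)/p₁} = 0.587 / 0.657 ≈ 0.8935

0.371 ≤ PN ≤ 0.893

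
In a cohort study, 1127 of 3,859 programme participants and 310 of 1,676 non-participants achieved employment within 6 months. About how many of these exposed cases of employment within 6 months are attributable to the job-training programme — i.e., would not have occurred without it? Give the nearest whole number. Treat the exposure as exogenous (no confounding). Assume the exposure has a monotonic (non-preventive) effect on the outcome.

about 413 cases

p₁ = P(outcome | exposed) = 1127/3859 = 0.29204
p₀ = P(outcome | unexposed) = 310/1676 = 0.18496
PN = (p₁ − p₀)/p₁ = (0.29204 − 0.18496) / 0.29204 ≈ 0.36666.
Attributable cases ≈ PN × (exposed cases) = 0.36666 × 1127 ≈ 413.22.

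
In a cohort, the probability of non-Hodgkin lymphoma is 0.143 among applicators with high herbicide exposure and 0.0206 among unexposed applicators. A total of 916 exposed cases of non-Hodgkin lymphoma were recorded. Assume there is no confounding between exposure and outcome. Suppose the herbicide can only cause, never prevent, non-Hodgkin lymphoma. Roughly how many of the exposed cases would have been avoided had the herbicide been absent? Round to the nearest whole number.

about 784 cases

Let p₁ = 0.143, p₀ = 0.0206.
PN = (p₁ − p₀)/p₁ = (0.143 − 0.0206) / 0.143 ≈ 0.85594.
Attributable cases ≈ PN × (exposed cases) = 0.85594 × 916 ≈ 784.04.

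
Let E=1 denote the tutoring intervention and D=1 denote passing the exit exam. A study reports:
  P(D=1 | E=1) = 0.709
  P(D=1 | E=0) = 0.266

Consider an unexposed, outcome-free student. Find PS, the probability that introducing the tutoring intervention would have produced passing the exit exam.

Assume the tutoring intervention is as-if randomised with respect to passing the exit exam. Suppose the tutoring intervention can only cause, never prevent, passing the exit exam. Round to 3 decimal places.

Let p₁ = 0.709, p₀ = 0.266.
Under exogeneity and monotonicity, PS = (p₁ − p₀) / (1 − p₀).
PS = (0.709 − 0.266) / (1 − 0.266) = 0.443 / 0.734 ≈ 0.6035

PS ≈ 0.604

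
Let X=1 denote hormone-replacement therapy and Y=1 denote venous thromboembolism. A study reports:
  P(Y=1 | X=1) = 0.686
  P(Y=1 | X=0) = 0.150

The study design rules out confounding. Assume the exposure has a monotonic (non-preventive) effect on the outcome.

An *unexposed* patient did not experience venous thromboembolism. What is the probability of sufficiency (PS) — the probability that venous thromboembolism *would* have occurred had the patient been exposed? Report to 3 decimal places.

PS ≈ 0.631

Let p₁ = 0.686, p₀ = 0.15.
Under exogeneity and monotonicity, PS = (p₁ − p₀) / (1 − p₀).
PS = (0.686 − 0.15) / (1 − 0.15) = 0.536 / 0.85 ≈ 0.6306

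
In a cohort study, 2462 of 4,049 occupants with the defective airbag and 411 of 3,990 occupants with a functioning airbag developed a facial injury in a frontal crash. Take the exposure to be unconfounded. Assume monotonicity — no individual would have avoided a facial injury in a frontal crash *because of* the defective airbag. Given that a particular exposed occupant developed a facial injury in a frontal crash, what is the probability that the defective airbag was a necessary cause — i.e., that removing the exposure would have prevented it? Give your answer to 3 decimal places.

p₁ = P(outcome | exposed) = 2462/4049 = 0.60805
p₀ = P(outcome | unexposed) = 411/3990 = 0.10301
Under exogeneity and monotonicity, PN = (p₁ − p₀) / p₁.
PN = (0.60805 − 0.10301) / 0.60805 = 0.50504 / 0.60805 ≈ 0.8306

PN ≈ 0.831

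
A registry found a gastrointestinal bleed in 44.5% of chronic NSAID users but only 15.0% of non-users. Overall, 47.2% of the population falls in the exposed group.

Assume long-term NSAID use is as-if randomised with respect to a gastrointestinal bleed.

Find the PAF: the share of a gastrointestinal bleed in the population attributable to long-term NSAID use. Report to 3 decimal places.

p₁ = 0.445, p₀ = 0.15.
Overall risk P(Y=1) = π·p₁ + (1−π)·p₀ = 0.472×0.445 + 0.528×0.15 = 0.28924.
Under exogeneity, PAF = [P(Y=1) − p₀] / P(Y=1).
PAF = (0.28924 − 0.15) / 0.28924 ≈ 0.4814

PAF ≈ 0.481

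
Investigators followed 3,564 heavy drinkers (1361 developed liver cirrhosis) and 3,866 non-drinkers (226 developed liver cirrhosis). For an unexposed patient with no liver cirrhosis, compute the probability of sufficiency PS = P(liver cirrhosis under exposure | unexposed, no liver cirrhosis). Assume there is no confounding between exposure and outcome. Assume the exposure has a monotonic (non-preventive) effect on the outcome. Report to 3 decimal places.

PS ≈ 0.343

p₁ = P(outcome | exposed) = 1361/3564 = 0.38187
p₀ = P(outcome | unexposed) = 226/3866 = 0.058458
Under exogeneity and monotonicity, PS = (p₁ − p₀) / (1 − p₀).
PS = (0.38187 − 0.058458) / (1 − 0.058458) = 0.32342 / 0.94154 ≈ 0.3435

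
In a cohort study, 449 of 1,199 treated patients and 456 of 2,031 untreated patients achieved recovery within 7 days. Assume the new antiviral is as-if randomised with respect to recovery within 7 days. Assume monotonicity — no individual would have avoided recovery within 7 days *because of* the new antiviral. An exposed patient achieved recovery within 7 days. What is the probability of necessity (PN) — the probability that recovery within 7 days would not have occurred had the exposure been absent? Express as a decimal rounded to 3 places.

PN ≈ 0.400

p₁ = P(outcome | exposed) = 449/1199 = 0.37448
p₀ = P(outcome | unexposed) = 456/2031 = 0.22452
Under exogeneity and monotonicity, PN = (p₁ − p₀) / p₁.
PN = (0.37448 − 0.22452) / 0.37448 = 0.14996 / 0.37448 ≈ 0.4004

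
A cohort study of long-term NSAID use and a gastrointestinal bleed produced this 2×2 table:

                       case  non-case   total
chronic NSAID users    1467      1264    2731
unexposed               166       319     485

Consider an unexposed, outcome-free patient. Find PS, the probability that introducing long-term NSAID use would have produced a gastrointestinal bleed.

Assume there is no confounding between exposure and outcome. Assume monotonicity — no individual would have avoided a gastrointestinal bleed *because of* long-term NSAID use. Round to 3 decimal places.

PS ≈ 0.296

p₁ = P(outcome | exposed) = 1467/2731 = 0.53717
p₀ = P(outcome | unexposed) = 166/485 = 0.34227
Under exogeneity and monotonicity, PS = (p₁ − p₀)/(1 − p₀).
PS = (0.53717 − 0.34227) / 0.65773 ≈ 0.2963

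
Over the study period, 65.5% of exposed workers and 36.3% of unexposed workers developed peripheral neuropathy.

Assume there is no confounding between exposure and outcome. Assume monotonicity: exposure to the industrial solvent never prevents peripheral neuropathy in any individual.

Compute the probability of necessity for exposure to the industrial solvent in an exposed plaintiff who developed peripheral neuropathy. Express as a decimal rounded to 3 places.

p₁ = 0.655, p₀ = 0.363.
Under exogeneity and monotonicity, PN = (p₁ − p₀) / p₁.
PN = (0.655 − 0.363) / 0.655 = 0.292 / 0.655 ≈ 0.4458

PN ≈ 0.446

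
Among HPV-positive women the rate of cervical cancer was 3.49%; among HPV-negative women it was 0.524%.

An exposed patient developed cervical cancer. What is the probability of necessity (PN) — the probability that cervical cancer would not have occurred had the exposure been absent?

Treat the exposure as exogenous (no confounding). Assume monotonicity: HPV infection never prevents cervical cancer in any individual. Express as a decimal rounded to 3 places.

p₁ = 0.0349, p₀ = 0.00524.
Under exogeneity and monotonicity, PN = (p₁ − p₀) / p₁.
PN = (0.0349 − 0.00524) / 0.0349 = 0.02966 / 0.0349 ≈ 0.8499

PN ≈ 0.850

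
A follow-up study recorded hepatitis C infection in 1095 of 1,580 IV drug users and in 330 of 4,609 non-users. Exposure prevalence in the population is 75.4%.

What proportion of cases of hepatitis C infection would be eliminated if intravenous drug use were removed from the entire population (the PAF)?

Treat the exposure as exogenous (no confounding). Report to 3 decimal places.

p₁ = P(outcome | exposed) = 1095/1580 = 0.69304
p₀ = P(outcome | unexposed) = 330/4609 = 0.071599
Overall risk P(Y=1) = π·p₁ + (1−π)·p₀ = 0.754×0.69304 + 0.246×0.071599 = 0.54016.
Under exogeneity, PAF = [P(Y=1) − p₀] / P(Y=1).
PAF = (0.54016 − 0.071599) / 0.54016 ≈ 0.8674

PAF ≈ 0.867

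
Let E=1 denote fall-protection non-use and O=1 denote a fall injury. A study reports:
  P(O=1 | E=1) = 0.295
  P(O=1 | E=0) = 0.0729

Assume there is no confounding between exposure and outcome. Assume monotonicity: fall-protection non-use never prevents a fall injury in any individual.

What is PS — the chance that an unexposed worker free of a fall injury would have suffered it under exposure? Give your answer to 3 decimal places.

Let p₁ = 0.295, p₀ = 0.0729.
Under exogeneity and monotonicity, PS = (p₁ − p₀) / (1 − p₀).
PS = (0.295 − 0.0729) / (1 − 0.0729) = 0.2221 / 0.9271 ≈ 0.2396

PS ≈ 0.240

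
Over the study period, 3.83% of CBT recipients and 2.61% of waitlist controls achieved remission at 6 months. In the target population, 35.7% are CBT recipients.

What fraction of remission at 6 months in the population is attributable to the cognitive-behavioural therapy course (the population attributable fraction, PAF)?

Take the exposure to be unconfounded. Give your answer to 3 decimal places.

p₁ = 0.0383, p₀ = 0.0261.
Overall risk P(Y=1) = π·p₁ + (1−π)·p₀ = 0.357×0.0383 + 0.643×0.0261 = 0.030455.
Under exogeneity, PAF = [P(Y=1) − p₀] / P(Y=1).
PAF = (0.030455 − 0.0261) / 0.030455 ≈ 0.1430

PAF ≈ 0.143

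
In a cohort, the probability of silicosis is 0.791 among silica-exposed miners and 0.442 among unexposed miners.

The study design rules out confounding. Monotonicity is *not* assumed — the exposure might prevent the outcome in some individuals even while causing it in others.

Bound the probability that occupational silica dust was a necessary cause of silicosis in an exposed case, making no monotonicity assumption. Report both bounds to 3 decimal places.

Let p₁ = 0.791, p₀ = 0.442.
Under exogeneity alone the bounds on PN are max{0,(p₁−p₀)/p₁} ≤ PN ≤ min{1,(1−p₀)/p₁}.
  lower = (p₁ − p₀)/p₁ = 0.349 / 0.791 ≈ 0.4412
  upper = min{1, (1 − p₀)/p₁} = 0.558 / 0.791 ≈ 0.7054

0.441 ≤ PN ≤ 0.705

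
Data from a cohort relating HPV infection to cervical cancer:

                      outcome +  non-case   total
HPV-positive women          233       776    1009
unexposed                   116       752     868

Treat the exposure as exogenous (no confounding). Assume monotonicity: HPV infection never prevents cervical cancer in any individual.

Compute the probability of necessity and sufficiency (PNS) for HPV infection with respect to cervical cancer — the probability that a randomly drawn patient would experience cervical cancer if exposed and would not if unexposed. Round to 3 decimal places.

PNS ≈ 0.097

p₁ = P(outcome | exposed) = 233/1009 = 0.23092
p₀ = P(outcome | unexposed) = 116/868 = 0.13364
Under exogeneity and monotonicity, PNS = p₁ − p₀.
PNS = 0.23092 − 0.13364 = 0.097281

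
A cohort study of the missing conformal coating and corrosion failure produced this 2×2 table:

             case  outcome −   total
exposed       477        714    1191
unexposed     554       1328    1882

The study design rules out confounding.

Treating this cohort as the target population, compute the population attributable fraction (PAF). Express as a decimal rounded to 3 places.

PAF ≈ 0.123

p₁ = P(outcome | exposed) = 477/1191 = 0.4005
p₀ = P(outcome | unexposed) = 554/1882 = 0.29437
Exposure prevalence π = 1191/3073 = 0.38757; overall risk P(Y=1) = 0.3355.
Under exogeneity, PAF = [P(Y=1) − p₀]/P(Y=1).
PAF = (0.3355 − 0.29437) / 0.3355 ≈ 0.1226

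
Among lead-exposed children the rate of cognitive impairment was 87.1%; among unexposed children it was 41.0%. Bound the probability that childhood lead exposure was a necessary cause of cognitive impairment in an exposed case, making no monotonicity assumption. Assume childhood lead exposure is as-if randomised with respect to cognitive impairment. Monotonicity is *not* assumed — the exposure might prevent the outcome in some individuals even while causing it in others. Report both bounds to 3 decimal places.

0.529 ≤ PN ≤ 0.677

p₁ = 0.871, p₀ = 0.41.
Under exogeneity alone the bounds on PN are max{0,(p₁−p₀)/p₁} ≤ PN ≤ min{1,(1−p₀)/p₁}.
  lower = (p₁ − p₀)/p₁ = 0.461 / 0.871 ≈ 0.5293
  upper = min{1, (1 − p₀)/p₁} = 0.59 / 0.871 ≈ 0.6774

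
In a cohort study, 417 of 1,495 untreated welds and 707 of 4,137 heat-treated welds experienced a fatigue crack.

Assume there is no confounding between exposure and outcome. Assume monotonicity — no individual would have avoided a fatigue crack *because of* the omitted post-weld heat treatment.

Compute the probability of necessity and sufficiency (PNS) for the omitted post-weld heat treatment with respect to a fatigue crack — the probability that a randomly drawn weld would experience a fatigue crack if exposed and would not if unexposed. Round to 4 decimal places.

p₁ = P(outcome | exposed) = 417/1495 = 0.27893
p₀ = P(outcome | unexposed) = 707/4137 = 0.1709
Under exogeneity and monotonicity, PNS = p₁ − p₀.
PNS = 0.27893 − 0.1709 = 0.10803

PNS ≈ 0.1080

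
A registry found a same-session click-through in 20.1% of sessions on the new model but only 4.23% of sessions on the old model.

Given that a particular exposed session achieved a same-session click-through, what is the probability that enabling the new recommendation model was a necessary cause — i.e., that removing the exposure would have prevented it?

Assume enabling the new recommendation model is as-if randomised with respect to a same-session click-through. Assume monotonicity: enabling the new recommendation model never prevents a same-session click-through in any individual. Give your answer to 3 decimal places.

p₁ = 0.201, p₀ = 0.0423.
Under exogeneity and monotonicity, PN = (p₁ − p₀) / p₁.
PN = (0.201 − 0.0423) / 0.201 = 0.1587 / 0.201 ≈ 0.7896

PN ≈ 0.790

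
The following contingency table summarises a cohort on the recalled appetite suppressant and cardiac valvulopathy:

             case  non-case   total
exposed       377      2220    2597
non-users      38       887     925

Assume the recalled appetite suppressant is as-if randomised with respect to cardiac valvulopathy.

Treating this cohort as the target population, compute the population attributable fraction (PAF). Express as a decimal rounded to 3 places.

PAF ≈ 0.651

p₁ = P(outcome | exposed) = 377/2597 = 0.14517
p₀ = P(outcome | unexposed) = 38/925 = 0.041081
Exposure prevalence π = 2597/3522 = 0.73737; overall risk P(Y=1) = 0.11783.
Under exogeneity, PAF = [P(Y=1) − p₀]/P(Y=1).
PAF = (0.11783 − 0.041081) / 0.11783 ≈ 0.6514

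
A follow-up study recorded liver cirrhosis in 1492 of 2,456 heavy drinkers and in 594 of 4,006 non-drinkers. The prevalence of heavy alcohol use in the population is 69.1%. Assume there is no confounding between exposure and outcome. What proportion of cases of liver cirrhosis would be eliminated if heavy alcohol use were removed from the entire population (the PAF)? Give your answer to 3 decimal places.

PAF ≈ 0.682

p₁ = P(outcome | exposed) = 1492/2456 = 0.60749
p₀ = P(outcome | unexposed) = 594/4006 = 0.14828
Overall risk P(Y=1) = π·p₁ + (1−π)·p₀ = 0.691×0.60749 + 0.309×0.14828 = 0.46559.
Under exogeneity, PAF = [P(Y=1) − p₀] / P(Y=1).
PAF = (0.46559 − 0.14828) / 0.46559 ≈ 0.6815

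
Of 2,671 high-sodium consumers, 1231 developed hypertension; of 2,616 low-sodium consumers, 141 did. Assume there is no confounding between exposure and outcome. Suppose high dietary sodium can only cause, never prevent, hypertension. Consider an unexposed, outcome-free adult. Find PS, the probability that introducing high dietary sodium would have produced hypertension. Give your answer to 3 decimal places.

p₁ = P(outcome | exposed) = 1231/2671 = 0.46088
p₀ = P(outcome | unexposed) = 141/2616 = 0.053899
Under exogeneity and monotonicity, PS = (p₁ − p₀) / (1 − p₀).
PS = (0.46088 − 0.053899) / (1 − 0.053899) = 0.40698 / 0.9461 ≈ 0.4302

PS ≈ 0.430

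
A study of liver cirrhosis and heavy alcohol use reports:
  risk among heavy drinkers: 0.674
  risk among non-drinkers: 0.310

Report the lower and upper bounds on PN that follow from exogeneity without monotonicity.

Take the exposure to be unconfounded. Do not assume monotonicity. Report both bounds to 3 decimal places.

0.540 ≤ PN ≤ 1.000

Let p₁ = 0.674, p₀ = 0.31.
Under exogeneity alone the bounds on PN are max{0,(p₁−p₀)/p₁} ≤ PN ≤ min{1,(1−p₀)/p₁}.
  lower = (p₁ − p₀)/p₁ = 0.364 / 0.674 ≈ 0.5401
  upper = min{1, (1 − p₀)/p₁} = 0.69 / 0.674 ≈ 1.0237 → capped at 1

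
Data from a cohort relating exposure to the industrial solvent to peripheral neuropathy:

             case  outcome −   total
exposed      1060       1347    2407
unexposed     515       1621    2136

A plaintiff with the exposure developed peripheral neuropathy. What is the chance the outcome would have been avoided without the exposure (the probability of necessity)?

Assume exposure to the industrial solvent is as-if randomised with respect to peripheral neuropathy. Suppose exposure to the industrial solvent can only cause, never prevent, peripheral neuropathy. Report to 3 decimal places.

PN ≈ 0.453

p₁ = P(outcome | exposed) = 1060/2407 = 0.44038
p₀ = P(outcome | unexposed) = 515/2136 = 0.2411
Under exogeneity and monotonicity, PN = (p₁ − p₀)/p₁.
PN = (0.44038 − 0.2411) / 0.44038 ≈ 0.4525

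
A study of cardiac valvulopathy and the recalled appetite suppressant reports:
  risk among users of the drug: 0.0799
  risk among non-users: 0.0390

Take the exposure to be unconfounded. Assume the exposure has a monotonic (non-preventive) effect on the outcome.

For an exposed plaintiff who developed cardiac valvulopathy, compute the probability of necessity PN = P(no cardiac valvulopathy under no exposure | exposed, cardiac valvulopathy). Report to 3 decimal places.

PN ≈ 0.512

Let p₁ = 0.0799, p₀ = 0.039.
Under exogeneity and monotonicity, PN = (p₁ − p₀) / p₁.
PN = (0.0799 − 0.039) / 0.0799 = 0.0409 / 0.0799 ≈ 0.5119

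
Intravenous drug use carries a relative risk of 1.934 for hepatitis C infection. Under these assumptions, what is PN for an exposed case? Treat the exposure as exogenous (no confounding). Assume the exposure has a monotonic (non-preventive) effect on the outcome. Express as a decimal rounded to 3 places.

Under exogeneity and monotonicity, PN = (RR − 1) / RR = 1 − 1/RR.
PN = (1.934 − 1) / 1.934 = 0.934 / 1.934 ≈ 0.4829

PN ≈ 0.483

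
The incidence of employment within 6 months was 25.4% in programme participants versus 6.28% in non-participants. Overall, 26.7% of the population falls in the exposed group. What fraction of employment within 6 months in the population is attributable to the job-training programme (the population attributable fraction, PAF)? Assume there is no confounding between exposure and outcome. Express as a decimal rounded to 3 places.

PAF ≈ 0.448

p₁ = 0.254, p₀ = 0.0628.
Overall risk P(Y=1) = π·p₁ + (1−π)·p₀ = 0.267×0.254 + 0.733×0.0628 = 0.11385.
Under exogeneity, PAF = [P(Y=1) − p₀] / P(Y=1).
PAF = (0.11385 − 0.0628) / 0.11385 ≈ 0.4484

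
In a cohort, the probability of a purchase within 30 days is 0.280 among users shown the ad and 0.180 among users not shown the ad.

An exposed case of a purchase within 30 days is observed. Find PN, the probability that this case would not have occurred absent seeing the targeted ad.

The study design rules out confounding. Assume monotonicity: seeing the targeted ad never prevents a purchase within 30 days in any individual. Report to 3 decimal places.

Let p₁ = 0.28, p₀ = 0.18.
Under exogeneity and monotonicity, PN = (p₁ − p₀) / p₁.
PN = (0.28 − 0.18) / 0.28 = 0.1 / 0.28 ≈ 0.3571

PN ≈ 0.357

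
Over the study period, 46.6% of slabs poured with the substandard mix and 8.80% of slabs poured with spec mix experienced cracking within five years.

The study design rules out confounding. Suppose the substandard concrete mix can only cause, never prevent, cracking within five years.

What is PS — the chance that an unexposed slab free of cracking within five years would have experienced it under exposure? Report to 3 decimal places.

PS ≈ 0.414

p₁ = 0.466, p₀ = 0.088.
Under exogeneity and monotonicity, PS = (p₁ − p₀) / (1 − p₀).
PS = (0.466 − 0.088) / (1 − 0.088) = 0.378 / 0.912 ≈ 0.4145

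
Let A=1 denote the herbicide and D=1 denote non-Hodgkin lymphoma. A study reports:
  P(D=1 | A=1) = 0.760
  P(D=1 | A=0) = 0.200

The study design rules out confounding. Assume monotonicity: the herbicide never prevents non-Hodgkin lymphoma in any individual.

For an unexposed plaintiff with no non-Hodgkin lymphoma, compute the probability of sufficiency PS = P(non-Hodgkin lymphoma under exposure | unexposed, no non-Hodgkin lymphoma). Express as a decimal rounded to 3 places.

PS ≈ 0.700

Let p₁ = 0.76, p₀ = 0.2.
Under exogeneity and monotonicity, PS = (p₁ − p₀) / (1 − p₀).
PS = (0.76 − 0.2) / (1 − 0.2) = 0.56 / 0.8 ≈ 0.7000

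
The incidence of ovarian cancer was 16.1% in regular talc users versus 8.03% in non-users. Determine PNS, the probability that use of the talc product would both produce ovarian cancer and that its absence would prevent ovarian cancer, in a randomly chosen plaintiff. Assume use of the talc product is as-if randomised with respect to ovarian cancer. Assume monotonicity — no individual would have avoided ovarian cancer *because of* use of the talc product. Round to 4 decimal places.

PNS ≈ 0.0807

p₁ = 0.161, p₀ = 0.0803.
Under exogeneity and monotonicity, PNS = p₁ − p₀.
PNS = 0.161 − 0.0803 = 0.0807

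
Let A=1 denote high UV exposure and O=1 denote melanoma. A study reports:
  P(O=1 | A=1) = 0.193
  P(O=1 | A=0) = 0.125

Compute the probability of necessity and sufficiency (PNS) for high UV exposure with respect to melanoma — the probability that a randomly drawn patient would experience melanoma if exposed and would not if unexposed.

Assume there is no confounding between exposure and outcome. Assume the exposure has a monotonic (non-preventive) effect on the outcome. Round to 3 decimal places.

PNS ≈ 0.068

Let p₁ = 0.193, p₀ = 0.125.
Under exogeneity and monotonicity, PNS = p₁ − p₀.
PNS = 0.193 − 0.125 = 0.068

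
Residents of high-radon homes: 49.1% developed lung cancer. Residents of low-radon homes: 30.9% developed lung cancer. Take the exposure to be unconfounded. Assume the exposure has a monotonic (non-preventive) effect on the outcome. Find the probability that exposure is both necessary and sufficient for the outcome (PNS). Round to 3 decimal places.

PNS ≈ 0.182

p₁ = 0.491, p₀ = 0.309.
Under exogeneity and monotonicity, PNS = p₁ − p₀.
PNS = 0.491 − 0.309 = 0.182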